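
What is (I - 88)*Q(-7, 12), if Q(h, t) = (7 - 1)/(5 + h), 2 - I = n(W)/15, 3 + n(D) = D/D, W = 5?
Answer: 1288/5 ≈ 257.60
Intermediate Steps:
n(D) = -2 (n(D) = -3 + D/D = -3 + 1 = -2)
I = 32/15 (I = 2 - (-2)/15 = 2 - 1*(-2/15) = 2 + 2/15 = 32/15 ≈ 2.1333)
Q(h, t) = 6/(5 + h)
(I - 88)*Q(-7, 12) = (32/15 - 88)*(6/(5 - 7)) = -2576/(5*(-2)) = -2576*(-1)/(5*2) = -1288/15*(-3) = 1288/5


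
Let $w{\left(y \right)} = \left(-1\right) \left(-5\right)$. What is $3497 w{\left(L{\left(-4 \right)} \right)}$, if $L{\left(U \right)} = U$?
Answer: $17485$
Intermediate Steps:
$w{\left(y \right)} = 5$
$3497 w{\left(L{\left(-4 \right)} \right)} = 3497 \cdot 5 = 17485$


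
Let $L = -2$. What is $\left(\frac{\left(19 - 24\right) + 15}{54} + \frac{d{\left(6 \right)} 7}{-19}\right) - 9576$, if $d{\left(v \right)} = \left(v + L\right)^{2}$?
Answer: $- \frac{4915417}{513} \approx -9581.7$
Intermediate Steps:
$d{\left(v \right)} = \left(-2 + v\right)^{2}$ ($d{\left(v \right)} = \left(v - 2\right)^{2} = \left(-2 + v\right)^{2}$)
$\left(\frac{\left(19 - 24\right) + 15}{54} + \frac{d{\left(6 \right)} 7}{-19}\right) - 9576 = \left(\frac{\left(19 - 24\right) + 15}{54} + \frac{\left(-2 + 6\right)^{2} \cdot 7}{-19}\right) - 9576 = \left(\left(-5 + 15\right) \frac{1}{54} + 4^{2} \cdot 7 \left(- \frac{1}{19}\right)\right) - 9576 = \left(10 \cdot \frac{1}{54} + 16 \cdot 7 \left(- \frac{1}{19}\right)\right) - 9576 = \left(\frac{5}{27} + 112 \left(- \frac{1}{19}\right)\right) - 9576 = \left(\frac{5}{27} - \frac{112}{19}\right) - 9576 = - \frac{2929}{513} - 9576 = - \frac{4915417}{513}$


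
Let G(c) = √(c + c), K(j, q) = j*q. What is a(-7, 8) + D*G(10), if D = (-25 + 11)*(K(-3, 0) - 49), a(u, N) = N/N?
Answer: 1 + 1372*√5 ≈ 3068.9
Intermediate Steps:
G(c) = √2*√c (G(c) = √(2*c) = √2*√c)
a(u, N) = 1
D = 686 (D = (-25 + 11)*(-3*0 - 49) = -14*(0 - 49) = -14*(-49) = 686)
a(-7, 8) + D*G(10) = 1 + 686*(√2*√10) = 1 + 686*(2*√5) = 1 + 1372*√5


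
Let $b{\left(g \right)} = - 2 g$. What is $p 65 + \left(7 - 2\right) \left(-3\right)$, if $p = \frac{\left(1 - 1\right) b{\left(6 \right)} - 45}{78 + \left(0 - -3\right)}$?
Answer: $- \frac{460}{9} \approx -51.111$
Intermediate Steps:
$p = - \frac{5}{9}$ ($p = \frac{\left(1 - 1\right) \left(\left(-2\right) 6\right) - 45}{78 + \left(0 - -3\right)} = \frac{0 \left(-12\right) - 45}{78 + \left(0 + 3\right)} = \frac{0 - 45}{78 + 3} = - \frac{45}{81} = \left(-45\right) \frac{1}{81} = - \frac{5}{9} \approx -0.55556$)
$p 65 + \left(7 - 2\right) \left(-3\right) = \left(- \frac{5}{9}\right) 65 + \left(7 - 2\right) \left(-3\right) = - \frac{325}{9} + 5 \left(-3\right) = - \frac{325}{9} - 15 = - \frac{460}{9}$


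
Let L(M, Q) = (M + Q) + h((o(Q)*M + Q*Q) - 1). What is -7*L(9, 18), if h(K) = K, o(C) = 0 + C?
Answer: -3584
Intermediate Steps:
o(C) = C
L(M, Q) = -1 + M + Q + Q² + M*Q (L(M, Q) = (M + Q) + ((Q*M + Q*Q) - 1) = (M + Q) + ((M*Q + Q²) - 1) = (M + Q) + ((Q² + M*Q) - 1) = (M + Q) + (-1 + Q² + M*Q) = -1 + M + Q + Q² + M*Q)
-7*L(9, 18) = -7*(-1 + 9 + 18 + 18² + 9*18) = -7*(-1 + 9 + 18 + 324 + 162) = -7*512 = -3584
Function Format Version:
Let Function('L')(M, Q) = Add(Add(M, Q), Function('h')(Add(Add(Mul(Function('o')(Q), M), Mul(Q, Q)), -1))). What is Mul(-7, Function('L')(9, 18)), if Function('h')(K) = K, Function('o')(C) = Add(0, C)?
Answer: -3584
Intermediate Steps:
Function('o')(C) = C
Function('L')(M, Q) = Add(-1, M, Q, Pow(Q, 2), Mul(M, Q)) (Function('L')(M, Q) = Add(Add(M, Q), Add(Add(Mul(Q, M), Mul(Q, Q)), -1)) = Add(Add(M, Q), Add(Add(Mul(M, Q), Pow(Q, 2)), -1)) = Add(Add(M, Q), Add(Add(Pow(Q, 2), Mul(M, Q)), -1)) = Add(Add(M, Q), Add(-1, Pow(Q, 2), Mul(M, Q))) = Add(-1, M, Q, Pow(Q, 2), Mul(M, Q)))
Mul(-7, Function('L')(9, 18)) = Mul(-7, Add(-1, 9, 18, Pow(18, 2), Mul(9, 18))) = Mul(-7, Add(-1, 9, 18, 324, 162)) = Mul(-7, 512) = -3584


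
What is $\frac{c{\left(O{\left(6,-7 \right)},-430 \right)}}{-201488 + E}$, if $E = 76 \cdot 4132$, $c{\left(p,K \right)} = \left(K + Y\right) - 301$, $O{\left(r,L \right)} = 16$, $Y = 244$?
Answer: $- \frac{487}{112544} \approx -0.0043272$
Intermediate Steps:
$c{\left(p,K \right)} = -57 + K$ ($c{\left(p,K \right)} = \left(K + 244\right) - 301 = \left(244 + K\right) - 301 = -57 + K$)
$E = 314032$
$\frac{c{\left(O{\left(6,-7 \right)},-430 \right)}}{-201488 + E} = \frac{-57 - 430}{-201488 + 314032} = - \frac{487}{112544}$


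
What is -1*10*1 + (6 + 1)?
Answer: -3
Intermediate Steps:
-1*10*1 + (6 + 1) = -10*1 + 7 = -10 + 7 = -3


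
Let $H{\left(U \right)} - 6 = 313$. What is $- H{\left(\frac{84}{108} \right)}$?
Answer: $-319$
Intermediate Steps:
$H{\left(U \right)} = 319$ ($H{\left(U \right)} = 6 + 313 = 319$)
$- H{\left(\frac{84}{108} \right)} = \left(-1\right) 319 = -319$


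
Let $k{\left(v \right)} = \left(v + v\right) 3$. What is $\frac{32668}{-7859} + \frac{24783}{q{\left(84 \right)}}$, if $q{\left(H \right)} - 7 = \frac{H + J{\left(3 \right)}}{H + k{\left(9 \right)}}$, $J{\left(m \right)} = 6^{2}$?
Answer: $\frac{4473787823}{1422479} \approx 3145.1$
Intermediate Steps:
$k{\left(v \right)} = 6 v$ ($k{\left(v \right)} = 2 v 3 = 6 v$)
$J{\left(m \right)} = 36$
$q{\left(H \right)} = 7 + \frac{36 + H}{54 + H}$ ($q{\left(H \right)} = 7 + \frac{H + 36}{H + 6 \cdot 9} = 7 + \frac{36 + H}{H + 54} = 7 + \frac{36 + H}{54 + H}$)
$\frac{32668}{-7859} + \frac{24783}{q{\left(84 \right)}} = \frac{32668}{-7859} + \frac{24783}{2 \frac{1}{54 + 84} \left(207 + 4 \cdot 84\right)} = 32668 \left(- \frac{1}{7859}\right) + \frac{24783}{2 \cdot \frac{1}{138} \left(207 + 336\right)} = - \frac{32668}{7859} + \frac{24783}{2 \cdot \frac{1}{138} \cdot 543} = - \frac{32668}{7859} + \frac{24783}{\frac{181}{23}} = - \frac{32668}{7859} + 24783 \cdot \frac{23}{181} = - \frac{32668}{7859} + \frac{570009}{181} = \frac{4473787823}{1422479}$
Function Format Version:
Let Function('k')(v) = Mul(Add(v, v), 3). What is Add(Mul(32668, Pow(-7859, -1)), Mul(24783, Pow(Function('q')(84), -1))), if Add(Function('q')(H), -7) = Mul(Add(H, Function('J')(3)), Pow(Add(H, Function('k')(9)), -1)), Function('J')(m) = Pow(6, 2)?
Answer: Rational(4473787823, 1422479) ≈ 3145.1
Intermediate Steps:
Function('k')(v) = Mul(6, v) (Function('k')(v) = Mul(Mul(2, v), 3) = Mul(6, v))
Function('J')(m) = 36
Function('q')(H) = Add(7, Mul(Pow(Add(54, H), -1), Add(36, H))) (Function('q')(H) = Add(7, Mul(Add(H, 36), Pow(Add(H, Mul(6, 9)), -1))) = Add(7, Mul(Add(36, H), Pow(Add(H, 54), -1))) = Add(7, Mul(Add(36, H), Pow(Add(54, H), -1))) = Add(7, Mul(Pow(Add(54, H), -1), Add(36, H))))
Add(Mul(32668, Pow(-7859, -1)), Mul(24783, Pow(Function('q')(84), -1))) = Add(Mul(32668, Pow(-7859, -1)), Mul(24783, Pow(Mul(2, Pow(Add(54, 84), -1), Add(207, Mul(4, 84))), -1))) = Add(Mul(32668, Rational(-1, 7859)), Mul(24783, Pow(Mul(2, Pow(138, -1), Add(207, 336)), -1))) = Add(Rational(-32668, 7859), Mul(24783, Pow(Mul(2, Rational(1, 138), 543), -1))) = Add(Rational(-32668, 7859), Mul(24783, Pow(Rational(181, 23), -1))) = Add(Rational(-32668, 7859), Mul(24783, Rational(23, 181))) = Add(Rational(-32668, 7859), Rational(570009, 181)) = Rational(4473787823, 1422479)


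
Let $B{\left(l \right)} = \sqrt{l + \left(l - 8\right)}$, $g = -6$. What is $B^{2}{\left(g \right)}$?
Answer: $-20$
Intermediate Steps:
$B{\left(l \right)} = \sqrt{-8 + 2 l}$ ($B{\left(l \right)} = \sqrt{l + \left(-8 + l\right)} = \sqrt{-8 + 2 l}$)
$B^{2}{\left(g \right)} = \left(\sqrt{-8 + 2 \left(-6\right)}\right)^{2} = \left(\sqrt{-8 - 12}\right)^{2} = \left(\sqrt{-20}\right)^{2} = \left(2 i \sqrt{5}\right)^{2} = -20$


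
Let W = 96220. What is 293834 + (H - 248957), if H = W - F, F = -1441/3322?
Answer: 42611425/302 ≈ 1.4110e+5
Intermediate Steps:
F = -131/302 (F = -1441*1/3322 = -131/302 ≈ -0.43377)
H = 29058571/302 (H = 96220 - 1*(-131/302) = 96220 + 131/302 = 29058571/302 ≈ 96220.)
293834 + (H - 248957) = 293834 + (29058571/302 - 248957) = 293834 - 46126443/302 = 42611425/302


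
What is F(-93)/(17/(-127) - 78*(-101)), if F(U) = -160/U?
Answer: 20320/93045477 ≈ 0.00021839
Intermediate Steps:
F(-93)/(17/(-127) - 78*(-101)) = (-160/(-93))/(17/(-127) - 78*(-101)) = (-160*(-1/93))/(17*(-1/127) + 7878) = 160/(93*(-17/127 + 7878)) = 160/(93*(1000489/127)) = (160/93)*(127/1000489) = 20320/93045477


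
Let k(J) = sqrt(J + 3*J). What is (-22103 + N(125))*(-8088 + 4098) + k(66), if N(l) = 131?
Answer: 87668280 + 2*sqrt(66) ≈ 8.7668e+7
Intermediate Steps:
k(J) = 2*sqrt(J) (k(J) = sqrt(4*J) = 2*sqrt(J))
(-22103 + N(125))*(-8088 + 4098) + k(66) = (-22103 + 131)*(-8088 + 4098) + 2*sqrt(66) = -21972*(-3990) + 2*sqrt(66) = 87668280 + 2*sqrt(66)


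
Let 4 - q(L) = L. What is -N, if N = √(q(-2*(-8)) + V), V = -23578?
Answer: -I*√23590 ≈ -153.59*I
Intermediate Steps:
q(L) = 4 - L
N = I*√23590 (N = √((4 - (-2)*(-8)) - 23578) = √((4 - 1*16) - 23578) = √((4 - 16) - 23578) = √(-12 - 23578) = √(-23590) = I*√23590 ≈ 153.59*I)
-N = -I*√23590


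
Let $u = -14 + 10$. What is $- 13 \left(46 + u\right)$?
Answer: $-546$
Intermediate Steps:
$u = -4$
$- 13 \left(46 + u\right) = - 13 \left(46 - 4\right) = \left(-13\right) 42 = -546$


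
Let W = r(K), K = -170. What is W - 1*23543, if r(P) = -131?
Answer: -23674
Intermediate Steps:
W = -131
W - 1*23543 = -131 - 1*23543 = -131 - 23543 = -23674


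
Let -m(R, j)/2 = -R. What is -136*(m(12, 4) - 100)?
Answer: 10336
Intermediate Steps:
m(R, j) = 2*R (m(R, j) = -(-2)*R = 2*R)
-136*(m(12, 4) - 100) = -136*(2*12 - 100) = -136*(24 - 100) = -136*(-76) = 10336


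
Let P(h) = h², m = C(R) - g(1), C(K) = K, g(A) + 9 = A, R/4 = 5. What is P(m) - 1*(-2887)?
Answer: 3671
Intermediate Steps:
R = 20 (R = 4*5 = 20)
g(A) = -9 + A
m = 28 (m = 20 - (-9 + 1) = 20 - 1*(-8) = 20 + 8 = 28)
P(m) - 1*(-2887) = 28² - 1*(-2887) = 784 + 2887 = 3671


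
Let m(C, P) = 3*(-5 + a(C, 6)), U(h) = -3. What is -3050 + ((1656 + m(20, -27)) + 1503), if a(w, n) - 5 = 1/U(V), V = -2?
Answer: 108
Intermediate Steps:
a(w, n) = 14/3 (a(w, n) = 5 + 1/(-3) = 5 - 1/3 = 14/3)
m(C, P) = -1 (m(C, P) = 3*(-5 + 14/3) = 3*(-1/3) = -1)
-3050 + ((1656 + m(20, -27)) + 1503) = -3050 + ((1656 - 1) + 1503) = -3050 + (1655 + 1503) = -3050 + 3158 = 108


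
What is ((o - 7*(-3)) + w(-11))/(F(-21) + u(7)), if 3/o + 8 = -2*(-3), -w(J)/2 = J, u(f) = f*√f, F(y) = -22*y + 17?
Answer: 39757/458196 - 581*√7/458196 ≈ 0.083414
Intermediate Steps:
F(y) = 17 - 22*y
u(f) = f^(3/2)
w(J) = -2*J
o = -3/2 (o = 3/(-8 - 2*(-3)) = 3/(-8 + 6) = 3/(-2) = 3*(-½) = -3/2 ≈ -1.5000)
((o - 7*(-3)) + w(-11))/(F(-21) + u(7)) = ((-3/2 - 7*(-3)) - 2*(-11))/((17 - 22*(-21)) + 7^(3/2)) = ((-3/2 + 21) + 22)/((17 + 462) + 7*√7) = (39/2 + 22)/(479 + 7*√7) = 83/(2*(479 + 7*√7))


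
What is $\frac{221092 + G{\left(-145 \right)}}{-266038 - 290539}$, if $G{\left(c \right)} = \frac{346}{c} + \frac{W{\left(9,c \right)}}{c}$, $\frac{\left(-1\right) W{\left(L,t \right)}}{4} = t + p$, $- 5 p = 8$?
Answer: $- \frac{160287038}{403518325} \approx -0.39722$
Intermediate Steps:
$p = - \frac{8}{5}$ ($p = \left(- \frac{1}{5}\right) 8 = - \frac{8}{5} \approx -1.6$)
$W{\left(L,t \right)} = \frac{32}{5} - 4 t$ ($W{\left(L,t \right)} = - 4 \left(t - \frac{8}{5}\right) = - 4 \left(- \frac{8}{5} + t\right) = \frac{32}{5} - 4 t$)
$G{\left(c \right)} = \frac{346}{c} + \frac{\frac{32}{5} - 4 c}{c}$
$\frac{221092 + G{\left(-145 \right)}}{-266038 - 290539} = \frac{221092 - \left(4 - \frac{1762}{5 \left(-145\right)}\right)}{-266038 - 290539} = \frac{221092 + \left(-4 + \frac{1762}{5} \left(- \frac{1}{145}\right)\right)}{-556577} = \left(221092 - \frac{4662}{725}\right) \left(- \frac{1}{556577}\right) = \frac{160287038}{725} \left(- \frac{1}{556577}\right) = - \frac{160287038}{403518325}$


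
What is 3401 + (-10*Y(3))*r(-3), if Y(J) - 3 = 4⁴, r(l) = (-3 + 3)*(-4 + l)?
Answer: 3401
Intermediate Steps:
r(l) = 0 (r(l) = 0*(-4 + l) = 0)
Y(J) = 259 (Y(J) = 3 + 4⁴ = 3 + 256 = 259)
3401 + (-10*Y(3))*r(-3) = 3401 - 10*259*0 = 3401 - 2590*0 = 3401 + 0 = 3401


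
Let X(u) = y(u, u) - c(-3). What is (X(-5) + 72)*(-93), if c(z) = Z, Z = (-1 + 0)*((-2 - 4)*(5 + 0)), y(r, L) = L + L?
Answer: -2976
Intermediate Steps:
y(r, L) = 2*L
Z = 30 (Z = -(-6)*5 = -1*(-30) = 30)
c(z) = 30
X(u) = -30 + 2*u (X(u) = 2*u - 1*30 = 2*u - 30 = -30 + 2*u)
(X(-5) + 72)*(-93) = ((-30 + 2*(-5)) + 72)*(-93) = ((-30 - 10) + 72)*(-93) = (-40 + 72)*(-93) = 32*(-93) = -2976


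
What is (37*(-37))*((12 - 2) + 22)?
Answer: -43808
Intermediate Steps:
(37*(-37))*((12 - 2) + 22) = -1369*(10 + 22) = -1369*32 = -43808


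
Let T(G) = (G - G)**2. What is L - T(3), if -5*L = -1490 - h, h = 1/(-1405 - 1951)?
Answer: 5000439/16780 ≈ 298.00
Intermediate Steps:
h = -1/3356 (h = 1/(-3356) = -1/3356 ≈ -0.00029797)
L = 5000439/16780 (L = -(-1490 - 1*(-1/3356))/5 = -(-1490 + 1/3356)/5 = -1/5*(-5000439/3356) = 5000439/16780 ≈ 298.00)
T(G) = 0 (T(G) = 0**2 = 0)
L - T(3) = 5000439/16780 - 1*0 = 5000439/16780 + 0 = 5000439/16780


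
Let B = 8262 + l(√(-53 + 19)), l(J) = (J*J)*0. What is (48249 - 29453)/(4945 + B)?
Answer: 18796/13207 ≈ 1.4232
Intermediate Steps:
l(J) = 0 (l(J) = J²*0 = 0)
B = 8262 (B = 8262 + 0 = 8262)
(48249 - 29453)/(4945 + B) = (48249 - 29453)/(4945 + 8262) = 18796/13207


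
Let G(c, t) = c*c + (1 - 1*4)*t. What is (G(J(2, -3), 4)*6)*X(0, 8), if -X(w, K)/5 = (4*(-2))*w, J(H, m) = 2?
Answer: 0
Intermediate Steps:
X(w, K) = 40*w (X(w, K) = -5*4*(-2)*w = -(-40)*w = 40*w)
G(c, t) = c**2 - 3*t (G(c, t) = c**2 + (1 - 4)*t = c**2 - 3*t)
(G(J(2, -3), 4)*6)*X(0, 8) = ((2**2 - 3*4)*6)*(40*0) = ((4 - 12)*6)*0 = -8*6*0 = -48*0 = 0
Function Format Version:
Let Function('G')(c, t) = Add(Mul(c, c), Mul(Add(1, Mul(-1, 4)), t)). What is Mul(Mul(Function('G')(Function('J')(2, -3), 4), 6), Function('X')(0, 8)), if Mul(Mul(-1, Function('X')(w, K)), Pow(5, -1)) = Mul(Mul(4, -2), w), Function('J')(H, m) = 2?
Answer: 0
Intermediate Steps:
Function('X')(w, K) = Mul(40, w) (Function('X')(w, K) = Mul(-5, Mul(Mul(4, -2), w)) = Mul(-5, Mul(-8, w)) = Mul(40, w))
Function('G')(c, t) = Add(Pow(c, 2), Mul(-3, t)) (Function('G')(c, t) = Add(Pow(c, 2), Mul(Add(1, -4), t)) = Add(Pow(c, 2), Mul(-3, t)))
Mul(Mul(Function('G')(Function('J')(2, -3), 4), 6), Function('X')(0, 8)) = Mul(Mul(Add(Pow(2, 2), Mul(-3, 4)), 6), Mul(40, 0)) = Mul(Mul(Add(4, -12), 6), 0) = Mul(Mul(-8, 6), 0) = Mul(-48, 0) = 0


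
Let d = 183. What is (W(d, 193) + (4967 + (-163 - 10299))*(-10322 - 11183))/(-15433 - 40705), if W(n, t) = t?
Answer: -59085084/28069 ≈ -2105.0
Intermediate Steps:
(W(d, 193) + (4967 + (-163 - 10299))*(-10322 - 11183))/(-15433 - 40705) = (193 + (4967 + (-163 - 10299))*(-10322 - 11183))/(-15433 - 40705) = (193 + (4967 - 10462)*(-21505))/(-56138) = (193 - 5495*(-21505))*(-1/56138) = (193 + 118169975)*(-1/56138) = 118170168*(-1/56138) = -59085084/28069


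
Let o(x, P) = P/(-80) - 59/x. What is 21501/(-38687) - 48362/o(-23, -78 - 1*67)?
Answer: -688555533503/62324757 ≈ -11048.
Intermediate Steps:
o(x, P) = -59/x - P/80 (o(x, P) = P*(-1/80) - 59/x = -P/80 - 59/x = -59/x - P/80)
21501/(-38687) - 48362/o(-23, -78 - 1*67) = 21501/(-38687) - 48362/(-59/(-23) - (-78 - 1*67)/80) = 21501*(-1/38687) - 48362/(-59*(-1/23) - (-78 - 67)/80) = -21501/38687 - 48362/(59/23 - 1/80*(-145)) = -21501/38687 - 48362/(59/23 + 29/16) = -21501/38687 - 48362/1611/368 = -21501/38687 - 48362*368/1611 = -21501/38687 - 17797216/1611 = -688555533503/62324757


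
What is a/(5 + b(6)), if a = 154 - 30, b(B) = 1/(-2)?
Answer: 248/9 ≈ 27.556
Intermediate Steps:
b(B) = -½
a = 124
a/(5 + b(6)) = 124/(5 - ½) = 124/(9/2) = (2/9)*124 = 248/9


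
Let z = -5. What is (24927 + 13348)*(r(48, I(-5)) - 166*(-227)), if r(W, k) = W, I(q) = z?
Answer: 1444115750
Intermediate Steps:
I(q) = -5
(24927 + 13348)*(r(48, I(-5)) - 166*(-227)) = (24927 + 13348)*(48 - 166*(-227)) = 38275*(48 + 37682) = 38275*37730 = 1444115750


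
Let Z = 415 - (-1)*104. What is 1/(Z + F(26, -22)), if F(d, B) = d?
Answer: 1/545 ≈ 0.0018349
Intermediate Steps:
Z = 519 (Z = 415 - 1*(-104) = 415 + 104 = 519)
1/(Z + F(26, -22)) = 1/(519 + 26) = 1/545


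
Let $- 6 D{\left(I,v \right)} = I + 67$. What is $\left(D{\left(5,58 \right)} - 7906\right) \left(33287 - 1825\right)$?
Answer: $-249116116$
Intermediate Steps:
$D{\left(I,v \right)} = - \frac{67}{6} - \frac{I}{6}$ ($D{\left(I,v \right)} = - \frac{I + 67}{6} = - \frac{67 + I}{6} = - \frac{67}{6} - \frac{I}{6}$)
$\left(D{\left(5,58 \right)} - 7906\right) \left(33287 - 1825\right) = \left(\left(- \frac{67}{6} - \frac{5}{6}\right) - 7906\right) \left(33287 - 1825\right) = \left(\left(- \frac{67}{6} - \frac{5}{6}\right) - 7906\right) 31462 = \left(-12 - 7906\right) 31462 = \left(-7918\right) 31462 = -249116116$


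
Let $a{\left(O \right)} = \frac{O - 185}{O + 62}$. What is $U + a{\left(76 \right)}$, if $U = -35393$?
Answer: $- \frac{4884343}{138} \approx -35394.0$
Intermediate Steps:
$a{\left(O \right)} = \frac{-185 + O}{62 + O}$
$U + a{\left(76 \right)} = -35393 + \frac{-185 + 76}{62 + 76} = -35393 + \frac{1}{138} \left(-109\right) = -35393 - \frac{109}{138} = - \frac{4884343}{138}$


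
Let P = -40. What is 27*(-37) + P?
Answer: -1039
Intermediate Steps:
27*(-37) + P = 27*(-37) - 40 = -999 - 40 = -1039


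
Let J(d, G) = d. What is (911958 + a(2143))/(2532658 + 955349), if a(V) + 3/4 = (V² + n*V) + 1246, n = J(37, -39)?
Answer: 7446591/4650676 ≈ 1.6012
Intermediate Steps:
n = 37
a(V) = 4981/4 + V² + 37*V (a(V) = -¾ + ((V² + 37*V) + 1246) = -¾ + (1246 + V² + 37*V) = 4981/4 + V² + 37*V)
(911958 + a(2143))/(2532658 + 955349) = (911958 + (4981/4 + 2143² + 37*2143))/(2532658 + 955349) = (911958 + (4981/4 + 4592449 + 79291))/3488007 = (911958 + 18691941/4)*(1/3488007) = (22339773/4)*(1/3488007) = 7446591/4650676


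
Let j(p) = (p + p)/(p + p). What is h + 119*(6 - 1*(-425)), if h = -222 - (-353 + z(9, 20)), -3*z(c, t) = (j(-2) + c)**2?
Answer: 154360/3 ≈ 51453.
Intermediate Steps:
j(p) = 1 (j(p) = (2*p)/((2*p)) = (2*p)*(1/(2*p)) = 1)
z(c, t) = -(1 + c)**2/3
h = 493/3 (h = -222 - (-353 - (1 + 9)**2/3) = -222 - (-353 - 1/3*10**2) = -222 - (-353 - 1/3*100) = -222 - (-353 - 100/3) = -222 - 1*(-1159/3) = -222 + 1159/3 = 493/3 ≈ 164.33)
h + 119*(6 - 1*(-425)) = 493/3 + 119*(6 - 1*(-425)) = 493/3 + 119*(6 + 425) = 493/3 + 119*431 = 493/3 + 51289 = 154360/3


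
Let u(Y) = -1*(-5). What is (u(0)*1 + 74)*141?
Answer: 11139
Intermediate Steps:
u(Y) = 5
(u(0)*1 + 74)*141 = (5*1 + 74)*141 = (5 + 74)*141 = 79*141 = 11139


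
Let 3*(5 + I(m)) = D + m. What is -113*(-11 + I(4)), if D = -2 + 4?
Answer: 1582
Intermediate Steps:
D = 2
I(m) = -13/3 + m/3 (I(m) = -5 + (2 + m)/3 = -5 + (⅔ + m/3) = -13/3 + m/3)
-113*(-11 + I(4)) = -113*(-11 + (-13/3 + (⅓)*4)) = -113*(-11 + (-13/3 + 4/3)) = -113*(-11 - 3) = -113*(-14) = 1582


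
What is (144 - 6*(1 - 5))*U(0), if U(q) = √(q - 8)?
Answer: 336*I*√2 ≈ 475.18*I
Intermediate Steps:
U(q) = √(-8 + q)
(144 - 6*(1 - 5))*U(0) = (144 - 6*(1 - 5))*√(-8 + 0) = (144 - 6*(-4))*√(-8) = (144 + 24)*(2*I*√2) = 168*(2*I*√2) = 336*I*√2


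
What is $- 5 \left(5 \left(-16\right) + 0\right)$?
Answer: $400$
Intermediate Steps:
$- 5 \left(5 \left(-16\right) + 0\right) = - 5 \left(-80 + 0\right) = \left(-5\right) \left(-80\right) = 400$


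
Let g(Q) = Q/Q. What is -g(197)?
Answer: -1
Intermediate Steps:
g(Q) = 1
-g(197) = -1*1 = -1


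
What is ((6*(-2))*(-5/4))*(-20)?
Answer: -300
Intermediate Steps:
((6*(-2))*(-5/4))*(-20) = -(-60)/4*(-20) = -12*(-5/4)*(-20) = 15*(-20) = -300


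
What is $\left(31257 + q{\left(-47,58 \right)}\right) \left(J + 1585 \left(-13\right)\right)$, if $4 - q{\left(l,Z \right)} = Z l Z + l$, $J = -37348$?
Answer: $-10977225448$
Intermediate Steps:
$q{\left(l,Z \right)} = 4 - l - l Z^{2}$ ($q{\left(l,Z \right)} = 4 - \left(Z l Z + l\right) = 4 - \left(l Z^{2} + l\right) = 4 - \left(l + l Z^{2}\right) = 4 - l - l Z^{2}$)
$\left(31257 + q{\left(-47,58 \right)}\right) \left(J + 1585 \left(-13\right)\right) = \left(31257 - \left(-51 - 158108\right)\right) \left(-37348 + 1585 \left(-13\right)\right) = \left(31257 + \left(4 + 47 - \left(-47\right) 3364\right)\right) \left(-37348 - 20605\right) = \left(31257 + \left(4 + 47 + 158108\right)\right) \left(-57953\right) = \left(31257 + 158159\right) \left(-57953\right) = 189416 \left(-57953\right) = -10977225448$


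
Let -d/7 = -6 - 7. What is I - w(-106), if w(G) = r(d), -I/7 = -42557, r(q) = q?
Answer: 297808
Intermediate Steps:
d = 91 (d = -7*(-6 - 7) = -7*(-13) = 91)
I = 297899 (I = -7*(-42557) = 297899)
w(G) = 91
I - w(-106) = 297899 - 1*91 = 297899 - 91 = 297808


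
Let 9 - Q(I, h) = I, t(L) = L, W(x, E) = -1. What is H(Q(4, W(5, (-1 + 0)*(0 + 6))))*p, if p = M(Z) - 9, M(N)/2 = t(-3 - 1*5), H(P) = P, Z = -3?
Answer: -125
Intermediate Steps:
Q(I, h) = 9 - I
M(N) = -16 (M(N) = 2*(-3 - 1*5) = 2*(-3 - 5) = 2*(-8) = -16)
p = -25 (p = -16 - 9 = -25)
H(Q(4, W(5, (-1 + 0)*(0 + 6))))*p = (9 - 1*4)*(-25) = (9 - 4)*(-25) = 5*(-25) = -125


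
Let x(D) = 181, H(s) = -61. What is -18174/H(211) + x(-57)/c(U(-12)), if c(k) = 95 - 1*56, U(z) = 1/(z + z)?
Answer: 719827/2379 ≈ 302.58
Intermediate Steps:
U(z) = 1/(2*z)
c(k) = 39 (c(k) = 95 - 56 = 39)
-18174/H(211) + x(-57)/c(U(-12)) = -18174/(-61) + 181/39 = -18174*(-1/61) + 181*(1/39) = 18174/61 + 181/39 = 719827/2379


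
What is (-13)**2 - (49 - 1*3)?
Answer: 123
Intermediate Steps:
(-13)**2 - (49 - 1*3) = 169 - (49 - 3) = 169 - 1*46 = 169 - 46 = 123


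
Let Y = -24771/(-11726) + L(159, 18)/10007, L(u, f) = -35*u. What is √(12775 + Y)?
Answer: √175922502732451406074/117342082 ≈ 113.03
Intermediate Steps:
Y = 182628207/117342082 (Y = -24771/(-11726) - 35*159/10007 = -24771*(-1/11726) - 5565*1/10007 = 24771/11726 - 5565/10007 = 182628207/117342082 ≈ 1.5564)
√(12775 + Y) = √(12775 + 182628207/117342082) = √(1499227725757/117342082) = √175922502732451406074/117342082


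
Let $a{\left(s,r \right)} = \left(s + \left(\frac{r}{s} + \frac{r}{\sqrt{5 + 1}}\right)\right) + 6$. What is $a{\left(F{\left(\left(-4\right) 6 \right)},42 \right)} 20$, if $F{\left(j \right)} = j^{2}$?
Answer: $\frac{279395}{24} + 140 \sqrt{6} \approx 11984.0$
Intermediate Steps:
$a{\left(s,r \right)} = 6 + s + \frac{r}{s} + \frac{r \sqrt{6}}{6}$ ($a{\left(s,r \right)} = \left(s + \left(\frac{r}{s} + \frac{r}{\sqrt{6}}\right)\right) + 6 = \left(s + \left(\frac{r}{s} + r \frac{\sqrt{6}}{6}\right)\right) + 6 = \left(s + \left(\frac{r}{s} + \frac{r \sqrt{6}}{6}\right)\right) + 6 = \left(s + \frac{r}{s} + \frac{r \sqrt{6}}{6}\right) + 6 = 6 + s + \frac{r}{s} + \frac{r \sqrt{6}}{6}$)
$a{\left(F{\left(\left(-4\right) 6 \right)},42 \right)} 20 = \left(6 + \left(\left(-4\right) 6\right)^{2} + \frac{42}{\left(\left(-4\right) 6\right)^{2}} + \frac{1}{6} \cdot 42 \sqrt{6}\right) 20 = \left(6 + \left(-24\right)^{2} + \frac{42}{\left(-24\right)^{2}} + 7 \sqrt{6}\right) 20 = \left(6 + 576 + \frac{42}{576} + 7 \sqrt{6}\right) 20 = \left(6 + 576 + 42 \cdot \frac{1}{576} + 7 \sqrt{6}\right) 20 = \left(6 + 576 + \frac{7}{96} + 7 \sqrt{6}\right) 20 = \left(\frac{55879}{96} + 7 \sqrt{6}\right) 20 = \frac{279395}{24} + 140 \sqrt{6}$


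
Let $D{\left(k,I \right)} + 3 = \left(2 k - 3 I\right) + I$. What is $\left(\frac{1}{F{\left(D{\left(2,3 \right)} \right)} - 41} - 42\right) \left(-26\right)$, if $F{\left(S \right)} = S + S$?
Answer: $\frac{55718}{51} \approx 1092.5$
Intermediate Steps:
$D{\left(k,I \right)} = -3 - 2 I + 2 k$ ($D{\left(k,I \right)} = -3 - \left(- 2 k + 2 I\right) = -3 - 2 I + 2 k$)
$F{\left(S \right)} = 2 S$
$\left(\frac{1}{F{\left(D{\left(2,3 \right)} \right)} - 41} - 42\right) \left(-26\right) = \left(\frac{1}{2 \left(-3 - 6 + 2 \cdot 2\right) - 41} - 42\right) \left(-26\right) = \left(\frac{1}{2 \left(-3 - 6 + 4\right) - 41} - 42\right) \left(-26\right) = \left(\frac{1}{2 \left(-5\right) - 41} - 42\right) \left(-26\right) = \left(\frac{1}{-10 - 41} - 42\right) \left(-26\right) = \left(\frac{1}{-51} - 42\right) \left(-26\right) = \left(- \frac{1}{51} - 42\right) \left(-26\right) = \left(- \frac{2143}{51}\right) \left(-26\right) = \frac{55718}{51}$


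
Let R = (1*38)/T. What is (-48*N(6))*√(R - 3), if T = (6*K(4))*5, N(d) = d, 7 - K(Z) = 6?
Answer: -96*I*√390/5 ≈ -379.17*I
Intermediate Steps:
K(Z) = 1 (K(Z) = 7 - 1*6 = 7 - 6 = 1)
T = 30 (T = (6*1)*5 = 6*5 = 30)
R = 19/15 (R = (1*38)/30 = 38*(1/30) = 19/15 ≈ 1.2667)
(-48*N(6))*√(R - 3) = (-48*6)*√(19/15 - 3) = -96*I*√390/5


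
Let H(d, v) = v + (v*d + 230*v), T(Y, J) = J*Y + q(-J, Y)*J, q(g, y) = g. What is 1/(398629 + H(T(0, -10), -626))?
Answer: 1/316623 ≈ 3.1583e-6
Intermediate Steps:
T(Y, J) = -J**2 + J*Y (T(Y, J) = J*Y + (-J)*J = J*Y - J**2 = -J**2 + J*Y)
H(d, v) = 231*v + d*v (H(d, v) = v + (d*v + 230*v) = v + (230*v + d*v) = 231*v + d*v)
1/(398629 + H(T(0, -10), -626)) = 1/(398629 - 626*(231 - 10*(0 - 1*(-10)))) = 1/(398629 - 626*(231 - 10*(0 + 10))) = 1/(398629 - 626*(231 - 10*10)) = 1/(398629 - 626*(231 - 100)) = 1/(398629 - 626*131) = 1/(398629 - 82006) = 1/316623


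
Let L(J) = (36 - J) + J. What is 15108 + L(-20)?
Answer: 15144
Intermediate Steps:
L(J) = 36
15108 + L(-20) = 15108 + 36 = 15144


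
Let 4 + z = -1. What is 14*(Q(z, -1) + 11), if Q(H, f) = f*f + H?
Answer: 98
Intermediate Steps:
z = -5 (z = -4 - 1 = -5)
Q(H, f) = H + f² (Q(H, f) = f² + H = H + f²)
14*(Q(z, -1) + 11) = 14*((-5 + (-1)²) + 11) = 14*((-5 + 1) + 11) = 14*(-4 + 11) = 14*7 = 98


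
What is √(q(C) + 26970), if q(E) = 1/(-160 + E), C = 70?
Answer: √24272990/30 ≈ 164.23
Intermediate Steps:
√(q(C) + 26970) = √(1/(-160 + 70) + 26970) = √(1/(-90) + 26970) = √(-1/90 + 26970) = √(2427299/90) = √24272990/30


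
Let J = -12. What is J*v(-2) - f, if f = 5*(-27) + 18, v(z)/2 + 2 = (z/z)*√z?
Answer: 165 - 24*I*√2 ≈ 165.0 - 33.941*I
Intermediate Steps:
v(z) = -4 + 2*√z (v(z) = -4 + 2*((z/z)*√z) = -4 + 2*(1*√z) = -4 + 2*√z)
f = -117 (f = -135 + 18 = -117)
J*v(-2) - f = -12*(-4 + 2*√(-2)) - 1*(-117) = -12*(-4 + 2*(I*√2)) + 117 = -12*(-4 + 2*I*√2) + 117 = (48 - 24*I*√2) + 117 = 165 - 24*I*√2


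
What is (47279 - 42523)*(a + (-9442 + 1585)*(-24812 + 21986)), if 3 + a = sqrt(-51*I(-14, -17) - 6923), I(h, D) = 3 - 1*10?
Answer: 105601648524 + 33292*I*sqrt(134) ≈ 1.056e+11 + 3.8538e+5*I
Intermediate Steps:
I(h, D) = -7 (I(h, D) = 3 - 10 = -7)
a = -3 + 7*I*sqrt(134) (a = -3 + sqrt(-51*(-7) - 6923) = -3 + sqrt(357 - 6923) = -3 + sqrt(-6566) = -3 + 7*I*sqrt(134) ≈ -3.0 + 81.031*I)
(47279 - 42523)*(a + (-9442 + 1585)*(-24812 + 21986)) = (47279 - 42523)*((-3 + 7*I*sqrt(134)) + (-9442 + 1585)*(-24812 + 21986)) = 4756*((-3 + 7*I*sqrt(134)) - 7857*(-2826)) = 4756*((-3 + 7*I*sqrt(134)) + 22203882) = 4756*(22203879 + 7*I*sqrt(134)) = 105601648524 + 33292*I*sqrt(134)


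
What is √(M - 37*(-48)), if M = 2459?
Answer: 11*√35 ≈ 65.077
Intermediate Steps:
√(M - 37*(-48)) = √(2459 - 37*(-48)) = √(2459 + 1776) = √4235 = 11*√35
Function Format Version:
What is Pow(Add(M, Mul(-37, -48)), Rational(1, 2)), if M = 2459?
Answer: Mul(11, Pow(35, Rational(1, 2))) ≈ 65.077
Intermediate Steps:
Pow(Add(M, Mul(-37, -48)), Rational(1, 2)) = Pow(Add(2459, Mul(-37, -48)), Rational(1, 2)) = Pow(Add(2459, 1776), Rational(1, 2)) = Pow(4235, Rational(1, 2)) = Mul(11, Pow(35, Rational(1, 2)))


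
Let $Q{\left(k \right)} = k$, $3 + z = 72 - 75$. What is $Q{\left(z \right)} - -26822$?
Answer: $26816$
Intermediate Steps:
$z = -6$ ($z = -3 + \left(72 - 75\right) = -3 - 3 = -6$)
$Q{\left(z \right)} - -26822 = -6 - -26822 = -6 + 26822 = 26816$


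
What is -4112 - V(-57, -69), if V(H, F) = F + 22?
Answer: -4065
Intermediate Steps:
V(H, F) = 22 + F
-4112 - V(-57, -69) = -4112 - (22 - 69) = -4112 - 1*(-47) = -4112 + 47 = -4065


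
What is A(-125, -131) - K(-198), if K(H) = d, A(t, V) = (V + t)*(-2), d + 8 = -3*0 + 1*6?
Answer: 514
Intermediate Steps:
d = -2 (d = -8 + (-3*0 + 1*6) = -8 + (0 + 6) = -8 + 6 = -2)
A(t, V) = -2*V - 2*t
K(H) = -2
A(-125, -131) - K(-198) = (-2*(-131) - 2*(-125)) - 1*(-2) = (262 + 250) + 2 = 512 + 2 = 514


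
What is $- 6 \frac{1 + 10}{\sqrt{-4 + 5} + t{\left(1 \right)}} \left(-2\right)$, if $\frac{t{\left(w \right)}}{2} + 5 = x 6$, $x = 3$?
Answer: $\frac{44}{9} \approx 4.8889$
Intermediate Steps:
$t{\left(w \right)} = 26$ ($t{\left(w \right)} = -10 + 2 \cdot 3 \cdot 6 = -10 + 2 \cdot 18 = -10 + 36 = 26$)
$- 6 \frac{1 + 10}{\sqrt{-4 + 5} + t{\left(1 \right)}} \left(-2\right) = - 6 \frac{1 + 10}{\sqrt{-4 + 5} + 26} \left(-2\right) = - 6 \frac{11}{\sqrt{1} + 26} \left(-2\right) = - 6 \frac{11}{1 + 26} \left(-2\right) = - 6 \cdot \frac{11}{27} \left(-2\right) = - 6 \cdot 11 \cdot \frac{1}{27} \left(-2\right) = \left(-6\right) \frac{11}{27} \left(-2\right) = \left(- \frac{22}{9}\right) \left(-2\right) = \frac{44}{9}$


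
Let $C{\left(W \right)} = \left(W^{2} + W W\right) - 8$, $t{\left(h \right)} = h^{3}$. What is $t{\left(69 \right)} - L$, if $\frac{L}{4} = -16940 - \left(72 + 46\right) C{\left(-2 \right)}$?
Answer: $396269$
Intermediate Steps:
$C{\left(W \right)} = -8 + 2 W^{2}$ ($C{\left(W \right)} = \left(W^{2} + W^{2}\right) - 8 = 2 W^{2} - 8 = -8 + 2 W^{2}$)
$L = -67760$ ($L = 4 \left(-16940 - \left(72 + 46\right) \left(-8 + 2 \left(-2\right)^{2}\right)\right) = 4 \left(-16940 - 118 \left(-8 + 2 \cdot 4\right)\right) = 4 \left(-16940 - 118 \left(-8 + 8\right)\right) = 4 \left(-16940 - 118 \cdot 0\right) = 4 \left(-16940 - 0\right) = 4 \left(-16940 + 0\right) = 4 \left(-16940\right) = -67760$)
$t{\left(69 \right)} - L = 69^{3} - -67760 = 328509 + 67760 = 396269$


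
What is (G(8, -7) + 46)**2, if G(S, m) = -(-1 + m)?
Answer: 2916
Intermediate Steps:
G(S, m) = 1 - m
(G(8, -7) + 46)**2 = ((1 - 1*(-7)) + 46)**2 = ((1 + 7) + 46)**2 = (8 + 46)**2 = 54**2 = 2916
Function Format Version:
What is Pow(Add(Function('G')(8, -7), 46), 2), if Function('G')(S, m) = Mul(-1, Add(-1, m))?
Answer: 2916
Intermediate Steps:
Function('G')(S, m) = Add(1, Mul(-1, m))
Pow(Add(Function('G')(8, -7), 46), 2) = Pow(Add(Add(1, Mul(-1, -7)), 46), 2) = Pow(Add(Add(1, 7), 46), 2) = Pow(Add(8, 46), 2) = Pow(54, 2) = 2916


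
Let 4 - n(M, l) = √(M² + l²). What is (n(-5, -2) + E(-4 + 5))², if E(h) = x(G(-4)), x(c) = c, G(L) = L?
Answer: 29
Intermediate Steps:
n(M, l) = 4 - √(M² + l²)
E(h) = -4
(n(-5, -2) + E(-4 + 5))² = ((4 - √((-5)² + (-2)²)) - 4)² = ((4 - √(25 + 4)) - 4)² = ((4 - √29) - 4)² = (-√29)² = 29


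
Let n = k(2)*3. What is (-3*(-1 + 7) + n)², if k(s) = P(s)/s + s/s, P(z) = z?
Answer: 144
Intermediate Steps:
k(s) = 2 (k(s) = s/s + s/s = 1 + 1 = 2)
n = 6 (n = 2*3 = 6)
(-3*(-1 + 7) + n)² = (-3*(-1 + 7) + 6)² = (-3*6 + 6)² = (-18 + 6)² = (-12)² = 144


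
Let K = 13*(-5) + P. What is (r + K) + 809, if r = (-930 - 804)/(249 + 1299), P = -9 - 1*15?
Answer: 185471/258 ≈ 718.88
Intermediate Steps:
P = -24 (P = -9 - 15 = -24)
K = -89 (K = 13*(-5) - 24 = -65 - 24 = -89)
r = -289/258 (r = -1734/1548 = -1734*1/1548 = -289/258 ≈ -1.1202)
(r + K) + 809 = (-289/258 - 89) + 809 = -23251/258 + 809 = 185471/258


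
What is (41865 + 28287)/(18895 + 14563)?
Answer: 35076/16729 ≈ 2.0967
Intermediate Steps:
(41865 + 28287)/(18895 + 14563) = 70152/33458 = 70152*(1/33458) = 35076/16729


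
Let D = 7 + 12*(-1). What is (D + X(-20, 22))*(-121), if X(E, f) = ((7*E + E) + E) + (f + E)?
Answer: 22143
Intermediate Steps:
D = -5 (D = 7 - 12 = -5)
X(E, f) = f + 10*E (X(E, f) = (8*E + E) + (E + f) = 9*E + (E + f) = f + 10*E)
(D + X(-20, 22))*(-121) = (-5 + (22 + 10*(-20)))*(-121) = (-5 + (22 - 200))*(-121) = (-5 - 178)*(-121) = -183*(-121) = 22143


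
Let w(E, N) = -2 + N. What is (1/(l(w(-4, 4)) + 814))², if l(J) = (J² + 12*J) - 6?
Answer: 1/698896 ≈ 1.4308e-6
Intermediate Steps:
l(J) = -6 + J² + 12*J
(1/(l(w(-4, 4)) + 814))² = (1/((-6 + (-2 + 4)² + 12*(-2 + 4)) + 814))² = (1/((-6 + 2² + 12*2) + 814))² = (1/((-6 + 4 + 24) + 814))² = (1/(22 + 814))² = (1/836)² = 1/698896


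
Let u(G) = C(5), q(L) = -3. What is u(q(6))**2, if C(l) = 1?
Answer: 1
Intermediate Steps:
u(G) = 1
u(q(6))**2 = 1**2 = 1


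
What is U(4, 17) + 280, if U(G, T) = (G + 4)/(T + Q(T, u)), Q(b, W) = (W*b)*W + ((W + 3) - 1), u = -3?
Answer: 47328/169 ≈ 280.05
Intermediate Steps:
Q(b, W) = 2 + W + b*W**2 (Q(b, W) = b*W**2 + ((3 + W) - 1) = b*W**2 + (2 + W) = 2 + W + b*W**2)
U(G, T) = (4 + G)/(-1 + 10*T) (U(G, T) = (G + 4)/(T + (2 - 3 + T*(-3)**2)) = (4 + G)/(T + (2 - 3 + T*9)) = (4 + G)/(T + (2 - 3 + 9*T)) = (4 + G)/(T + (-1 + 9*T)) = (4 + G)/(-1 + 10*T))
U(4, 17) + 280 = (4 + 4)/(-1 + 10*17) + 280 = 8/(-1 + 170) + 280 = 8/169 + 280 = 47328/169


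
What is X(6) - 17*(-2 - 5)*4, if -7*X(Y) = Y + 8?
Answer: 474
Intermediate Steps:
X(Y) = -8/7 - Y/7 (X(Y) = -(Y + 8)/7 = -(8 + Y)/7 = -8/7 - Y/7)
X(6) - 17*(-2 - 5)*4 = (-8/7 - ⅐*6) - 17*(-2 - 5)*4 = (-8/7 - 6/7) - (-119)*4 = -2 - 17*(-28) = -2 + 476 = 474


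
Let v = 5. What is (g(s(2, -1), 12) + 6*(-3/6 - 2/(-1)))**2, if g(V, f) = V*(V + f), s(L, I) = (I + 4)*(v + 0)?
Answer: 171396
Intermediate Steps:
s(L, I) = 20 + 5*I (s(L, I) = (I + 4)*(5 + 0) = (4 + I)*5 = 20 + 5*I)
(g(s(2, -1), 12) + 6*(-3/6 - 2/(-1)))**2 = ((20 + 5*(-1))*((20 + 5*(-1)) + 12) + 6*(-3/6 - 2/(-1)))**2 = ((20 - 5)*((20 - 5) + 12) + 6*(-3*1/6 - 2*(-1)))**2 = (15*(15 + 12) + 6*(-1/2 + 2))**2 = (15*27 + 6*(3/2))**2 = (405 + 9)**2 = 414**2 = 171396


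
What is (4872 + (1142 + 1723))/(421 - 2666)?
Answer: -7737/2245 ≈ -3.4463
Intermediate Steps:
(4872 + (1142 + 1723))/(421 - 2666) = (4872 + 2865)/(-2245) = 7737*(-1/2245) = -7737/2245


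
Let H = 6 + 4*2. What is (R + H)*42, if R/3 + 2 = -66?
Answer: -7980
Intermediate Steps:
R = -204 (R = -6 + 3*(-66) = -6 - 198 = -204)
H = 14 (H = 6 + 8 = 14)
(R + H)*42 = (-204 + 14)*42 = -190*42 = -7980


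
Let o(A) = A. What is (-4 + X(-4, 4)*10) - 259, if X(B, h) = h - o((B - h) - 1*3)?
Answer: -113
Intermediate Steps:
X(B, h) = 3 - B + 2*h (X(B, h) = h - ((B - h) - 1*3) = h - ((B - h) - 3) = h - (-3 + B - h) = h + (3 + h - B) = 3 - B + 2*h)
(-4 + X(-4, 4)*10) - 259 = (-4 + (3 - 1*(-4) + 2*4)*10) - 259 = (-4 + (3 + 4 + 8)*10) - 259 = (-4 + 15*10) - 259 = (-4 + 150) - 259 = 146 - 259 = -113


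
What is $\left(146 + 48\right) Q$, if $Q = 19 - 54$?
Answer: $-6790$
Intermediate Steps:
$Q = -35$
$\left(146 + 48\right) Q = \left(146 + 48\right) \left(-35\right) = 194 \left(-35\right) = -6790$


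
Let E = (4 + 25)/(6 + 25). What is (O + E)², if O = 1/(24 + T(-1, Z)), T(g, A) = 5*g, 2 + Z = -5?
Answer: 338724/346921 ≈ 0.97637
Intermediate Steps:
Z = -7 (Z = -2 - 5 = -7)
E = 29/31 ≈ 0.93548
O = 1/19 (O = 1/(24 + 5*(-1)) = 1/(24 - 5) = 1/19 ≈ 0.052632)
(O + E)² = (1/19 + 29/31)² = (582/589)² = 338724/346921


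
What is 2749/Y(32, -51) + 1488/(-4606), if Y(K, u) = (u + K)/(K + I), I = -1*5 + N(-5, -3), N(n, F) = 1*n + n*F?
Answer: -234259175/43757 ≈ -5353.6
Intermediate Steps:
N(n, F) = n + F*n
I = 5 (I = -1*5 - 5*(1 - 3) = -5 - 5*(-2) = -5 + 10 = 5)
Y(K, u) = (K + u)/(5 + K) (Y(K, u) = (u + K)/(K + 5) = (K + u)/(5 + K))
2749/Y(32, -51) + 1488/(-4606) = 2749/(((32 - 51)/(5 + 32))) + 1488/(-4606) = 2749/((-19/37)) + 1488*(-1/4606) = 2749/(((1/37)*(-19))) - 744/2303 = 2749/(-19/37) - 744/2303 = 2749*(-37/19) - 744/2303 = -101713/19 - 744/2303 = -234259175/43757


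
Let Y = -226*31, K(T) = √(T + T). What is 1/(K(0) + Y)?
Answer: -1/7006 ≈ -0.00014273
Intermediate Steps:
K(T) = √2*√T (K(T) = √(2*T) = √2*√T)
Y = -7006
1/(K(0) + Y) = 1/(√2*√0 - 7006) = 1/(√2*0 - 7006) = 1/(0 - 7006) = 1/(-7006) = -1/7006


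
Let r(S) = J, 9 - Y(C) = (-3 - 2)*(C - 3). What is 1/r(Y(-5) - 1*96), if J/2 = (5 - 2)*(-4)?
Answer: -1/24 ≈ -0.041667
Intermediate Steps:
Y(C) = -6 + 5*C (Y(C) = 9 - (-3 - 2)*(C - 3) = 9 - (-5)*(-3 + C) = 9 - (15 - 5*C) = 9 + (-15 + 5*C) = -6 + 5*C)
J = -24 (J = 2*((5 - 2)*(-4)) = 2*(3*(-4)) = 2*(-12) = -24)
r(S) = -24
1/r(Y(-5) - 1*96) = 1/(-24) = -1/24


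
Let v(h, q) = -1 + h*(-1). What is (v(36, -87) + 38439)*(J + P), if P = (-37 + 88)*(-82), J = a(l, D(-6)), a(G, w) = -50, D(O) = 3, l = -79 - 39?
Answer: -162517264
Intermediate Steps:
l = -118
v(h, q) = -1 - h
J = -50
P = -4182 (P = 51*(-82) = -4182)
(v(36, -87) + 38439)*(J + P) = ((-1 - 1*36) + 38439)*(-50 - 4182) = ((-1 - 36) + 38439)*(-4232) = (-37 + 38439)*(-4232) = 38402*(-4232) = -162517264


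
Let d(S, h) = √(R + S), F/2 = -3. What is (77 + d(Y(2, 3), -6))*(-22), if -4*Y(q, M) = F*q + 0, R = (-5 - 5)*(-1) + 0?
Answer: -1694 - 22*√13 ≈ -1773.3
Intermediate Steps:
F = -6 (F = 2*(-3) = -6)
R = 10 (R = -10*(-1) + 0 = 10 + 0 = 10)
Y(q, M) = 3*q/2 (Y(q, M) = -(-6*q + 0)/4 = -(-3)*q/2 = 3*q/2)
d(S, h) = √(10 + S)
(77 + d(Y(2, 3), -6))*(-22) = (77 + √(10 + (3/2)*2))*(-22) = (77 + √(10 + 3))*(-22) = (77 + √13)*(-22) = -1694 - 22*√13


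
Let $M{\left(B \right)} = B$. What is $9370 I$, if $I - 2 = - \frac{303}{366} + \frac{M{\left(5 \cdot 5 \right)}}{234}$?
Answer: $\frac{85529360}{7137} \approx 11984.0$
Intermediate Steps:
$I = \frac{9128}{7137}$ ($I = 2 - \left(\frac{101}{122} - \frac{5 \cdot 5}{234}\right) = 2 + \left(\left(-303\right) \frac{1}{366} + 25 \cdot \frac{1}{234}\right) = 2 + \left(- \frac{101}{122} + \frac{25}{234}\right) = 2 - \frac{5146}{7137} = \frac{9128}{7137} \approx 1.279$)
$9370 I = 9370 \cdot \frac{9128}{7137} = \frac{85529360}{7137}$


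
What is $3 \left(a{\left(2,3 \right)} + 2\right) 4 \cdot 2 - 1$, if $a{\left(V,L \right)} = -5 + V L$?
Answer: $71$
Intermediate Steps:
$a{\left(V,L \right)} = -5 + L V$
$3 \left(a{\left(2,3 \right)} + 2\right) 4 \cdot 2 - 1 = 3 \left(\left(-5 + 3 \cdot 2\right) + 2\right) 4 \cdot 2 - 1 = 3 \left(\left(-5 + 6\right) + 2\right) 8 - 1 = 3 \left(1 + 2\right) 8 - 1 = 3 \cdot 3 \cdot 8 - 1 = 3 \cdot 24 - 1 = 72 - 1 = 71$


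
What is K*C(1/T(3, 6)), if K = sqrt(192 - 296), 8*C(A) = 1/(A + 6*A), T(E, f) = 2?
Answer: I*sqrt(26)/14 ≈ 0.36422*I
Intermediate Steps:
C(A) = 1/(56*A) (C(A) = 1/(8*(A + 6*A)) = 1/(8*((7*A))) = (1/(7*A))/8 = 1/(56*A))
K = 2*I*sqrt(26) (K = sqrt(-104) = 2*I*sqrt(26) ≈ 10.198*I)
K*C(1/T(3, 6)) = (2*I*sqrt(26))*(1/(56*(1/2))) = (2*I*sqrt(26))*((1/56)*2) = (2*I*sqrt(26))*(1/28) = I*sqrt(26)/14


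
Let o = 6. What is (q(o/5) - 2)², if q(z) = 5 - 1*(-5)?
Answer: 64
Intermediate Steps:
q(z) = 10 (q(z) = 5 + 5 = 10)
(q(o/5) - 2)² = (10 - 2)² = 8² = 64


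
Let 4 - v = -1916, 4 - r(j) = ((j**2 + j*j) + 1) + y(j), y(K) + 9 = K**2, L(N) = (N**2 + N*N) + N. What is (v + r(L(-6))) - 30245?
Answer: -41381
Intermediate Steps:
L(N) = N + 2*N**2 (L(N) = (N**2 + N**2) + N = 2*N**2 + N = N + 2*N**2)
y(K) = -9 + K**2
r(j) = 12 - 3*j**2 (r(j) = 4 - (((j**2 + j*j) + 1) + (-9 + j**2)) = 4 - (((j**2 + j**2) + 1) + (-9 + j**2)) = 4 - ((2*j**2 + 1) + (-9 + j**2)) = 4 - ((1 + 2*j**2) + (-9 + j**2)) = 4 - (-8 + 3*j**2) = 4 + (8 - 3*j**2) = 12 - 3*j**2)
v = 1920 (v = 4 - 1*(-1916) = 4 + 1916 = 1920)
(v + r(L(-6))) - 30245 = (1920 + (12 - 3*36*(1 + 2*(-6))**2)) - 30245 = (1920 + (12 - 3*36*(1 - 12)**2)) - 30245 = (1920 + (12 - 3*(-6*(-11))**2)) - 30245 = (1920 + (12 - 3*66**2)) - 30245 = (1920 + (12 - 3*4356)) - 30245 = (1920 + (12 - 13068)) - 30245 = (1920 - 13056) - 30245 = -11136 - 30245 = -41381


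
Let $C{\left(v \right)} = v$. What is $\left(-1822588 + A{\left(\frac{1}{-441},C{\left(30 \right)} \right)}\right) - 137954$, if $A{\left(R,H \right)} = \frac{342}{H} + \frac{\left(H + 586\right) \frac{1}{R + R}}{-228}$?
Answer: $- \frac{186193812}{95} \approx -1.9599 \cdot 10^{6}$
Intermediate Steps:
$A{\left(R,H \right)} = \frac{342}{H} - \frac{586 + H}{456 R}$ ($A{\left(R,H \right)} = \frac{342}{H} + \frac{586 + H}{2 R} \left(- \frac{1}{228}\right) = \frac{342}{H} - \frac{586 + H}{456 R}$)
$\left(-1822588 + A{\left(\frac{1}{-441},C{\left(30 \right)} \right)}\right) - 137954 = \left(-1822588 + \frac{\frac{155952}{-441} - 30 \left(586 + 30\right)}{456 \cdot 30 \frac{1}{-441}}\right) - 137954 = \left(-1822588 + \frac{1}{456} \cdot \frac{1}{30} \frac{1}{- \frac{1}{441}} \left(155952 \left(- \frac{1}{441}\right) - 30 \cdot 616\right)\right) - 137954 = \left(-1822588 + \frac{1}{456} \cdot \frac{1}{30} \left(-441\right) \left(- \frac{17328}{49} - 18480\right)\right) - 137954 = \left(-1822588 + \frac{1}{456} \cdot \frac{1}{30} \left(-441\right) \left(- \frac{922848}{49}\right)\right) - 137954 = \left(-1822588 + \frac{57678}{95}\right) - 137954 = - \frac{173088182}{95} - 137954 = - \frac{186193812}{95}$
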